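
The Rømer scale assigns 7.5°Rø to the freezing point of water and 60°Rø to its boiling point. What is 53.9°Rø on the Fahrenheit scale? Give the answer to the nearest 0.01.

Linear interpolation between the fixed points: C = (53.9 - 7.5) × 100 / (60 - 7.5) = 88.3810°C.
Then 88.3810 × 1.8 + 32 = 191.09°F.

191.09°F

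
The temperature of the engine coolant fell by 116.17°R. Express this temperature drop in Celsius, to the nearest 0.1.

64.5°C

Only the scale ratio 5/9 matters for a change in temperature.
116.17 × 5/9 = 64.5.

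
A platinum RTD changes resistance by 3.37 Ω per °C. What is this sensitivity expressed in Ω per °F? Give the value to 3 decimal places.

1.872 Ω per °F

Since only a temperature interval is involved, the additive offset between the scales drops out.
A change of 1°F is a change of 5/9°C, so per °F the value is 3.37 × 5/9 = 1.872.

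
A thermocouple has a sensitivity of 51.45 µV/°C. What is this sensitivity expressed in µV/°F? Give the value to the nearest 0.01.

Since only a temperature interval is involved, the additive offset between the scales drops out.
A change of 1°F is a change of 5/9°C, so per °F the value is 51.45 × 5/9 = 28.58.

28.58 µV/°F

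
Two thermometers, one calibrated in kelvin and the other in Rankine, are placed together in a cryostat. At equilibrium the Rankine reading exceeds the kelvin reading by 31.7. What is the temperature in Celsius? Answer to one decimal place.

-233.5°C

Let x be the kelvin reading; then the Rankine reading is 1.8·x.
(1.8·x) - x = 31.7  ⇒  (0.8)·x = 31.7  ⇒  x = 39.6250 K.
In Celsius: 39.625 - 273.15 = -233.5°C.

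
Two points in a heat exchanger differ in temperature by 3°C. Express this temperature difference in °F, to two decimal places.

For a temperature interval the offset drops out; only the factor 1.8 applies.
3 × 1.8 = 5.40.

5.40°F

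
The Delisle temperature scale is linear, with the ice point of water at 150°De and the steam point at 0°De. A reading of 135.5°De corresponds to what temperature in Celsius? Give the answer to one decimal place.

9.7°C

Linear interpolation between the fixed points: C = (135.5 - 150) × 100 / (0 - 150) = 9.6667°C.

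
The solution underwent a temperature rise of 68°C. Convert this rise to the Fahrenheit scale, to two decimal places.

Only the scale ratio 1.8 matters for a change in temperature.
68 × 1.8 = 122.40.

122.40°F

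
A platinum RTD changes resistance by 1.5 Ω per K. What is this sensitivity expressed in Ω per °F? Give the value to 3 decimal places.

0.833 Ω per °F

The quantity depends on a temperature interval, so only the ratio of degree sizes applies; the offset between the scales is irrelevant.
A change of 1°F is a change of 5/9 K, so per °F the value is 1.5 × 5/9 = 0.833.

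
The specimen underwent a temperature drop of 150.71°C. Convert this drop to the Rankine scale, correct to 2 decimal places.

Only the scale ratio 1.8 matters for a change in temperature.
150.71 × 1.8 = 271.28.

271.28°R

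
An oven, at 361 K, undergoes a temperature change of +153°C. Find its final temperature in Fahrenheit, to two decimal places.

Initial temperature in Celsius: 361 - 273.15 = 87.8500°C.
Final Celsius temperature: 87.8500 + 153.0000 = 240.8500°C.
In Fahrenheit: 240.8500 × 1.8 + 32 = 465.53°F.

465.53°F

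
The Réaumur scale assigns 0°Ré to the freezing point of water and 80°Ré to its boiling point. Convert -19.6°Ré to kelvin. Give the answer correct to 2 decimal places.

Linear interpolation between the fixed points: C = (-19.6 - 0) × 100 / (80 - 0) = -24.5000°C.
Then -24.5000 + 273.15 = 248.65 K.

248.65 K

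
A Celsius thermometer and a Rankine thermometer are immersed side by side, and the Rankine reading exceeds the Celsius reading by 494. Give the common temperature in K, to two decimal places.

Let x be the Celsius reading; then the Rankine reading is 1.8·x + 491.67.
(1.8·x + 491.67) - x = 494  ⇒  (0.8)·x = 2.33  ⇒  x = 2.9125°C.
In kelvin: 2.9125 + 273.15 = 276.06 K.

276.06 K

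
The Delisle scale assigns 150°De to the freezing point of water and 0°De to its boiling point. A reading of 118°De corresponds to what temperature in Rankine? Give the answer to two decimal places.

530.07°R

Linear interpolation between the fixed points: C = (118 - 150) × 100 / (0 - 150) = 21.3333°C.
Then 21.3333 × 1.8 + 491.67 = 530.07°R.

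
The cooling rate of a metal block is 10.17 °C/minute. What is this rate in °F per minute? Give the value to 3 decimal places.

18.306 °F/minute

The quantity depends on a temperature interval, so only the ratio of degree sizes applies; the offset between the scales is irrelevant.
A change of 1°C is a change of 1.8°F, so 10.17 × 1.8 = 18.306.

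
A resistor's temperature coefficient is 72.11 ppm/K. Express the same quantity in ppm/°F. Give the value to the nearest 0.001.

The quantity depends on a temperature interval, so only the ratio of degree sizes applies; the offset between the scales is irrelevant.
A change of 1°F is a change of 5/9 K, so per °F the value is 72.11 × 5/9 = 40.061.

40.061 ppm/°F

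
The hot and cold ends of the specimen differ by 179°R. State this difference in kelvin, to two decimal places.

99.44 K

For a temperature interval the offset drops out; only the factor 5/9 applies.
179 × 5/9 = 99.44.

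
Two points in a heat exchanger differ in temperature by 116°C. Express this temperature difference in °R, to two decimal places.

208.80°R

For a temperature interval the offset drops out; only the factor 1.8 applies.
116 × 1.8 = 208.80.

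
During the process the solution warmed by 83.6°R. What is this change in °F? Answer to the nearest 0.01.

83.60°F

Rankine and Fahrenheit degrees are the same size, so the interval is unchanged: 83.60.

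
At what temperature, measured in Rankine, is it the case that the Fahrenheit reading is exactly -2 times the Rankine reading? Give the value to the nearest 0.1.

153.2°R

Let R be the Rankine reading. The Fahrenheit reading is F = 1·R - 459.67.
Require F = -2·R: 1·R - 459.67 = -2·R.
(3)·R = 459.67  ⇒  R = 153.2.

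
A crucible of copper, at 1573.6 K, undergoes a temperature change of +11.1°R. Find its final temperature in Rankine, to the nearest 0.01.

Initial temperature in Celsius: 1573.6 - 273.15 = 1300.4500°C.
The 11.1°R change is an interval, so only the factor 5/9 applies: +11.1 × 5/9 = +6.1667°C.
Final Celsius temperature: 1300.4500 + 6.1667 = 1306.6167°C.
In Rankine: 1306.6167 × 1.8 + 491.67 = 2843.58°R.

2843.58°R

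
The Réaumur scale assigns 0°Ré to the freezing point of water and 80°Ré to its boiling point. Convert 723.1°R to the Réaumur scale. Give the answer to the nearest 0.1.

First in Celsius: (723.1 - 491.67) × 5/9 = 128.5722°C.
Linearly onto the Réaumur scale: 0 + (128.5722 / 100) × (80 - 0) = 102.9°Ré.

102.9°Ré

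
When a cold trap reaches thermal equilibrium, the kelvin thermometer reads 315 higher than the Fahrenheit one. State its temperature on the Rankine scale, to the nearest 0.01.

Let x be the Fahrenheit reading; then the kelvin reading is 5/9·x + 255.372.
(5/9·x + 255.372) - x = 315  ⇒  (-4/9)·x = 59.6278  ⇒  x = -134.1625°F.
In Celsius: (-134.1625 - 32) × 5/9 = -92.3125°C.
In Rankine: -92.3125 × 1.8 + 491.67 = 325.51°R.

325.51°R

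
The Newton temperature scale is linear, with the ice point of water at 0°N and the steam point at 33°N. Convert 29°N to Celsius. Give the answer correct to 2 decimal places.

87.88°C

Linear interpolation between the fixed points: C = (29 - 0) × 100 / (33 - 0) = 87.8788°C.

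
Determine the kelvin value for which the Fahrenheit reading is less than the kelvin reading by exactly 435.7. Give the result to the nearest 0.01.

29.96 K

Let K be the kelvin reading. The Fahrenheit reading is F = 1.8·K - 459.67.
Require F - K = -435.7: (0.8)·K - 459.67 = -435.7.
K = (-435.7 + 459.67) / (0.8) = 29.96.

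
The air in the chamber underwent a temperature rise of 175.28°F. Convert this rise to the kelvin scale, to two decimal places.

97.38 K

An interval of 1°F corresponds to 5/9 K.
175.28 × 5/9 = 97.38.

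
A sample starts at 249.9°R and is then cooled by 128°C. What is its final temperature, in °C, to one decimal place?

-262.3°C

Initial temperature in Celsius: (249.9 - 491.67) × 5/9 = -134.3167°C.
Final Celsius temperature: -134.3167 - 128.0000 = -262.3167°C.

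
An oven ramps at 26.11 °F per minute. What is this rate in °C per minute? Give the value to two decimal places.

The quantity depends on a temperature interval, so only the ratio of degree sizes applies; the offset between the scales is irrelevant.
A change of 1°F is a change of 5/9°C, so 26.11 × 5/9 = 14.51.

14.51 °C/minute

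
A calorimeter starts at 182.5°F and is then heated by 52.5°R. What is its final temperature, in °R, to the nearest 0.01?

Initial temperature in Celsius: (182.5 - 32) × 5/9 = 83.6111°C.
The 52.5°R change is an interval, so only the factor 5/9 applies: +52.5 × 5/9 = +29.1667°C.
Final Celsius temperature: 83.6111 + 29.1667 = 112.7778°C.
In Rankine: 112.7778 × 1.8 + 491.67 = 694.67°R.

694.67°R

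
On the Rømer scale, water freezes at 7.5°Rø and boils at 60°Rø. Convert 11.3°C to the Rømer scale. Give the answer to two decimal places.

Linearly onto the Rømer scale: 7.5 + (11.3000 / 100) × (60 - 7.5) = 13.43°Rø.

13.43°Rø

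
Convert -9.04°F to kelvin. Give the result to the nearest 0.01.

250.35 K

In Celsius: (-9.04 - 32) × 5/9 = -22.8000°C.
In kelvin: -22.8000 + 273.15 = 250.35 K.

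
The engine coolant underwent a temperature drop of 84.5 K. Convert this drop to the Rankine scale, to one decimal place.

Only the scale ratio 1.8 matters for a change in temperature.
84.5 × 1.8 = 152.1.

152.1°R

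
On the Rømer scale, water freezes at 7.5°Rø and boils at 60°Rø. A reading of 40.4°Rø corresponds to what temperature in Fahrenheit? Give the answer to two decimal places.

Linear interpolation between the fixed points: C = (40.4 - 7.5) × 100 / (60 - 7.5) = 62.6667°C.
Then 62.6667 × 1.8 + 32 = 144.80°F.

144.80°F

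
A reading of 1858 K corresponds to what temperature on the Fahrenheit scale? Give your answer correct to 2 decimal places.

In Celsius: 1858 - 273.15 = 1584.8500°C.
In Fahrenheit: 1584.8500 × 1.8 + 32 = 2884.73°F.

2884.73°F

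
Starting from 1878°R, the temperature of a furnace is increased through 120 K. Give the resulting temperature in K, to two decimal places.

Initial temperature in Celsius: (1878 - 491.67) × 5/9 = 770.1833°C.
The 120 K change is an interval; Kelvin and Celsius degrees are the same size, so ΔC = +120°C.
Final Celsius temperature: 770.1833 + 120.0000 = 890.1833°C.
In kelvin: 890.1833 + 273.15 = 1163.33 K.

1163.33 K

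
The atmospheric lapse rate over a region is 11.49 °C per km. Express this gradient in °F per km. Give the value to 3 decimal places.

20.682 °F/km

The quantity depends on a temperature interval, so only the ratio of degree sizes applies; the offset between the scales is irrelevant.
A change of 1°C is a change of 1.8°F, so 11.49 × 1.8 = 20.682.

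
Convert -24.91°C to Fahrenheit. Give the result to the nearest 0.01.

In Fahrenheit: -24.9100 × 1.8 + 32 = -12.84°F.

-12.84°F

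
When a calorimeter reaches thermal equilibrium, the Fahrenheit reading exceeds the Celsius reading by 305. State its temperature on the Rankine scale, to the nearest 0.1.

1105.9°R

Let x be the Celsius reading; then the Fahrenheit reading is 1.8·x + 32.
(1.8·x + 32) - x = 305  ⇒  (0.8)·x = 273  ⇒  x = 341.2500°C.
In Rankine: 341.2500 × 1.8 + 491.67 = 1105.9°R.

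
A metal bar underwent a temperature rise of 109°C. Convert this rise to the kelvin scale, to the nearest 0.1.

Celsius and kelvin degrees are the same size, so the interval is unchanged: 109.0.

109.0 K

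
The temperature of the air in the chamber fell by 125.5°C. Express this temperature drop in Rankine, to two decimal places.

Only the scale ratio 1.8 matters for a change in temperature.
125.5 × 1.8 = 225.90.

225.90°R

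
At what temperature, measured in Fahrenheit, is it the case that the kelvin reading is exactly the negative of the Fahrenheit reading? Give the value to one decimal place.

Let F be the Fahrenheit reading. The kelvin reading is K = 5/9·F + 255.372.
Require K = -1·F: 5/9·F + 255.372 = -1·F.
(14/9)·F = -255.372  ⇒  F = -164.2.

-164.2°F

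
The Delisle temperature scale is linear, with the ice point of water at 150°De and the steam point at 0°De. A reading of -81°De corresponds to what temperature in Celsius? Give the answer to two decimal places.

Linear interpolation between the fixed points: C = (-81 - 150) × 100 / (0 - 150) = 154.0000°C.

154.00°C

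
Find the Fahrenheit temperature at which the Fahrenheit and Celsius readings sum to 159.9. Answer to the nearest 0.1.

Let F be the Fahrenheit reading. The Celsius reading is C = 5/9·F - 17.7778.
Require F + C = 159.9: (14/9)·F - 17.7778 = 159.9.
F = (159.9 + 17.7778) / (14/9) = 114.2.

114.2°F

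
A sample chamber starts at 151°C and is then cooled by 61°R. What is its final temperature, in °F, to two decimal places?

242.80°F

The 61°R change is an interval, so only the factor 5/9 applies: -61 × 5/9 = -33.8889°C.
Final Celsius temperature: 151.0000 - 33.8889 = 117.1111°C.
In Fahrenheit: 117.1111 × 1.8 + 32 = 242.80°F.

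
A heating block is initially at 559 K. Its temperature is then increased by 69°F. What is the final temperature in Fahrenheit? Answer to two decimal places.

615.53°F

Initial temperature in Celsius: 559 - 273.15 = 285.8500°C.
The 69°F change is an interval, so only the factor 5/9 applies: +69 × 5/9 = +38.3333°C.
Final Celsius temperature: 285.8500 + 38.3333 = 324.1833°C.
In Fahrenheit: 324.1833 × 1.8 + 32 = 615.53°F.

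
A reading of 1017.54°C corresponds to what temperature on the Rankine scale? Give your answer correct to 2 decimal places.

2323.24°R

In Rankine: 1017.5400 × 1.8 + 491.67 = 2323.24°R.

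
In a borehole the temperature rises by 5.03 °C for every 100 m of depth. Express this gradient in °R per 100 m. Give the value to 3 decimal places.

Since only a temperature interval is involved, the additive offset between the scales drops out.
A change of 1°C is a change of 1.8°R, so 5.03 × 1.8 = 9.054.

9.054 °R/100 m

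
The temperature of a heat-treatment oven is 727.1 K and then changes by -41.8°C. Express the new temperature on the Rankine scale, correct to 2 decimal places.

Initial temperature in Celsius: 727.1 - 273.15 = 453.9500°C.
Final Celsius temperature: 453.9500 - 41.8000 = 412.1500°C.
In Rankine: 412.1500 × 1.8 + 491.67 = 1233.54°R.

1233.54°R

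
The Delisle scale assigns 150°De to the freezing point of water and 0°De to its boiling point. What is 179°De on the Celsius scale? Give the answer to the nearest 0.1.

Linear interpolation between the fixed points: C = (179 - 150) × 100 / (0 - 150) = -19.3333°C.

-19.3°C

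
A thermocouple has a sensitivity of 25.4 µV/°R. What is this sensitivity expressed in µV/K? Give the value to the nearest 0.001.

Since only a temperature interval is involved, the additive offset between the scales drops out.
A change of 1 K is a change of 1.8°R, so per K the value is 25.4 × 1.8 = 45.720.

45.720 µV/K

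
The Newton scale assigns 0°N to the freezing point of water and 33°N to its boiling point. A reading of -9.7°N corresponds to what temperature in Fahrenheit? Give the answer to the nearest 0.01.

Linear interpolation between the fixed points: C = (-9.7 - 0) × 100 / (33 - 0) = -29.3939°C.
Then -29.3939 × 1.8 + 32 = -20.91°F.

-20.91°F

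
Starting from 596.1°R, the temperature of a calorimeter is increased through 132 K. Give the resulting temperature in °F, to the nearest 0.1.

Initial temperature in Celsius: (596.1 - 491.67) × 5/9 = 58.0167°C.
The 132 K change is an interval; Kelvin and Celsius degrees are the same size, so ΔC = +132°C.
Final Celsius temperature: 58.0167 + 132.0000 = 190.0167°C.
In Fahrenheit: 190.0167 × 1.8 + 32 = 374.0°F.

374.0°F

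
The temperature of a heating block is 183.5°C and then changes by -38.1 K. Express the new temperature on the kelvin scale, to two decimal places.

418.55 K

The 38.1 K change is an interval; Kelvin and Celsius degrees are the same size, so ΔC = -38.1°C.
Final Celsius temperature: 183.5000 - 38.1000 = 145.4000°C.
In kelvin: 145.4000 + 273.15 = 418.55 K.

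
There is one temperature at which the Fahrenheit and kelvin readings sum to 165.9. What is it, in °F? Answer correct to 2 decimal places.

Let F be the Fahrenheit reading. The kelvin reading is K = 5/9·F + 255.372.
Require F + K = 165.9: (14/9)·F + 255.372 = 165.9.
F = (165.9 - 255.372) / (14/9) = -57.52.

-57.52°F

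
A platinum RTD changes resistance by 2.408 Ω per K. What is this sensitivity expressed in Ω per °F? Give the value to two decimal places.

1.34 Ω per °F

Since only a temperature interval is involved, the additive offset between the scales drops out.
A change of 1°F is a change of 5/9 K, so per °F the value is 2.408 × 5/9 = 1.34.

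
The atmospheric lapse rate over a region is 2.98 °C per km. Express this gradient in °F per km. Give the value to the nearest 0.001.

The quantity depends on a temperature interval, so only the ratio of degree sizes applies; the offset between the scales is irrelevant.
A change of 1°C is a change of 1.8°F, so 2.98 × 1.8 = 5.364.

5.364 °F/km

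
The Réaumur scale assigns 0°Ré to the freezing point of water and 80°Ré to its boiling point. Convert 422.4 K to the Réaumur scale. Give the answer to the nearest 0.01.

First in Celsius: 422.4 - 273.15 = 149.2500°C.
Linearly onto the Réaumur scale: 0 + (149.2500 / 100) × (80 - 0) = 119.40°Ré.

119.40°Ré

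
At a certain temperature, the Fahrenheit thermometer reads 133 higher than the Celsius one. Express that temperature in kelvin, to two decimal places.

Let x be the Celsius reading; then the Fahrenheit reading is 1.8·x + 32.
(1.8·x + 32) - x = 133  ⇒  (0.8)·x = 101  ⇒  x = 126.2500°C.
In kelvin: 126.2500 + 273.15 = 399.40 K.

399.40 K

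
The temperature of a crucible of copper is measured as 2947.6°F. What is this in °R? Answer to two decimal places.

3407.27°R

In Celsius: (2947.6 - 32) × 5/9 = 1619.7778°C.
In Rankine: 1619.7778 × 1.8 + 491.67 = 3407.27°R.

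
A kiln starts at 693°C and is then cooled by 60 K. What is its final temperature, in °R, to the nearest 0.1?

The 60 K change is an interval; Kelvin and Celsius degrees are the same size, so ΔC = -60°C.
Final Celsius temperature: 693.0000 - 60.0000 = 633.0000°C.
In Rankine: 633.0000 × 1.8 + 491.67 = 1631.1°R.

1631.1°R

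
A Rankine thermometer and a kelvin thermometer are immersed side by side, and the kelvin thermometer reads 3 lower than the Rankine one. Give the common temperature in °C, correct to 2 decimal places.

Let x be the Rankine reading; then the kelvin reading is 5/9·x.
(5/9·x) - x = -3  ⇒  (-4/9)·x = -3  ⇒  x = 6.7500°R.
In Celsius: (6.75 - 491.67) × 5/9 = -269.40°C.

-269.40°C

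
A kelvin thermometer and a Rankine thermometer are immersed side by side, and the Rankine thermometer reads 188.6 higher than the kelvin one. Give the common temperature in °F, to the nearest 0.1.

-35.3°F

Let x be the kelvin reading; then the Rankine reading is 1.8·x.
(1.8·x) - x = 188.6  ⇒  (0.8)·x = 188.6  ⇒  x = 235.7500 K.
In Celsius: 235.75 - 273.15 = -37.4000°C.
In Fahrenheit: -37.4000 × 1.8 + 32 = -35.3°F.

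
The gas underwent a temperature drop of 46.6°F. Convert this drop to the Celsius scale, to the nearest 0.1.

An interval of 1°F corresponds to 5/9°C.
46.6 × 5/9 = 25.9.

25.9°C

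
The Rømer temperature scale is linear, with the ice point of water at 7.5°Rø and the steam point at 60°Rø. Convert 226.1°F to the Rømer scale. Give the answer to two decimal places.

First in Celsius: (226.1 - 32) × 5/9 = 107.8333°C.
Linearly onto the Rømer scale: 7.5 + (107.8333 / 100) × (60 - 7.5) = 64.11°Rø.

64.11°Rø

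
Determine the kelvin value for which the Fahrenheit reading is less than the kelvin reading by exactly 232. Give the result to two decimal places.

284.59 K

Let K be the kelvin reading. The Fahrenheit reading is F = 1.8·K - 459.67.
Require F - K = -232: (0.8)·K - 459.67 = -232.
K = (-232 + 459.67) / (0.8) = 284.59.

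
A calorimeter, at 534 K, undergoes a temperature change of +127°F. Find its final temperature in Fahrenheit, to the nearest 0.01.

Initial temperature in Celsius: 534 - 273.15 = 260.8500°C.
The 127°F change is an interval, so only the factor 5/9 applies: +127 × 5/9 = +70.5556°C.
Final Celsius temperature: 260.8500 + 70.5556 = 331.4056°C.
In Fahrenheit: 331.4056 × 1.8 + 32 = 628.53°F.

628.53°F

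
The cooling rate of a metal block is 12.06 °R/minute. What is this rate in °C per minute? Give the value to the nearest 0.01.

6.70 °C/minute

Since only a temperature interval is involved, the additive offset between the scales drops out.
A change of 1°R is a change of 5/9°C, so 12.06 × 5/9 = 6.70.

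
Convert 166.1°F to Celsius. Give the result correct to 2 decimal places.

74.50°C

In Celsius: (166.1 - 32) × 5/9 = 74.5000°C.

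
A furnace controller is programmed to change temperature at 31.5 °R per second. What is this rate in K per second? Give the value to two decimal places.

17.50 K/second

The quantity depends on a temperature interval, so only the ratio of degree sizes applies; the offset between the scales is irrelevant.
A change of 1°R is a change of 5/9 K, so 31.5 × 5/9 = 17.50.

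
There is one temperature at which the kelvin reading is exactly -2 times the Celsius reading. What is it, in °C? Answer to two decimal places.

-91.05°C

Let C be the Celsius reading. The kelvin reading is K = 1·C + 273.15.
Require K = -2·C: 1·C + 273.15 = -2·C.
(3)·C = -273.15  ⇒  C = -91.05.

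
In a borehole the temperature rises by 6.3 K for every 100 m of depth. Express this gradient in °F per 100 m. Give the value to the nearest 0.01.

The quantity depends on a temperature interval, so only the ratio of degree sizes applies; the offset between the scales is irrelevant.
A change of 1 K is a change of 1.8°F, so 6.3 × 1.8 = 11.34.

11.34 °F/100 m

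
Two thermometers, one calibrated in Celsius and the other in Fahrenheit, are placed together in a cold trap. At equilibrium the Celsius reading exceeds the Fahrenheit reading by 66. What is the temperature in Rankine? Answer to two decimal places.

271.17°R

Let x be the Celsius reading; then the Fahrenheit reading is 1.8·x + 32.
(1.8·x + 32) - x = -66  ⇒  (0.8)·x = -98  ⇒  x = -122.5000°C.
In Rankine: -122.5000 × 1.8 + 491.67 = 271.17°R.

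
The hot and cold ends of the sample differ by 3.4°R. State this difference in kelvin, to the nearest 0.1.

An interval of 1°R corresponds to 5/9 K.
3.4 × 5/9 = 1.9.

1.9 K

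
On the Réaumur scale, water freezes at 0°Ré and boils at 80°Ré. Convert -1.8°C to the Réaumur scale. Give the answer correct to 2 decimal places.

-1.44°Ré

Linearly onto the Réaumur scale: 0 + (-1.8000 / 100) × (80 - 0) = -1.44°Ré.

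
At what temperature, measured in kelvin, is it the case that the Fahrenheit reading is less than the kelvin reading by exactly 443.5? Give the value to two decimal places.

Let K be the kelvin reading. The Fahrenheit reading is F = 1.8·K - 459.67.
Require F - K = -443.5: (0.8)·K - 459.67 = -443.5.
K = (-443.5 + 459.67) / (0.8) = 20.21.

20.21 K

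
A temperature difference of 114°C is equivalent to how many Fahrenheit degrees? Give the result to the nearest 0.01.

For a temperature interval the offset drops out; only the factor 1.8 applies.
114 × 1.8 = 205.20.

205.20°F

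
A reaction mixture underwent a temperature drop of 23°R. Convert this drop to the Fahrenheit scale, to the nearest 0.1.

Rankine and Fahrenheit degrees are the same size, so the interval is unchanged: 23.0.

23.0°F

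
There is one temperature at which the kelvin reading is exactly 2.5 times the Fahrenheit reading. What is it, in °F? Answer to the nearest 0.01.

Let F be the Fahrenheit reading. The kelvin reading is K = 5/9·F + 255.372.
Require K = 2.5·F: 5/9·F + 255.372 = 2.5·F.
(-35/18)·F = -255.372  ⇒  F = 131.33.

131.33°F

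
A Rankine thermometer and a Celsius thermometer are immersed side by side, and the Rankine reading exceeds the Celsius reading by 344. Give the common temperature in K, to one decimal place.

88.6 K

Let x be the Rankine reading; then the Celsius reading is 5/9·x - 273.15.
(5/9·x - 273.15) - x = -344  ⇒  (-4/9)·x = -70.85  ⇒  x = 159.4125°R.
In Celsius: (159.4125 - 491.67) × 5/9 = -184.5875°C.
In kelvin: -184.5875 + 273.15 = 88.6 K.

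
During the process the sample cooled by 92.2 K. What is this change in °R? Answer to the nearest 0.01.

165.96°R

For a temperature interval the offset drops out; only the factor 1.8 applies.
92.2 × 1.8 = 165.96.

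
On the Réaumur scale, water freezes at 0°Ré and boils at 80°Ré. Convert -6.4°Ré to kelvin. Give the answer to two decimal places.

265.15 K

Linear interpolation between the fixed points: C = (-6.4 - 0) × 100 / (80 - 0) = -8.0000°C.
Then -8.0000 + 273.15 = 265.15 K.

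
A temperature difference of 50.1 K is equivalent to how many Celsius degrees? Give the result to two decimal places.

50.10°C

Kelvin and Celsius degrees are the same size, so the interval is unchanged: 50.10.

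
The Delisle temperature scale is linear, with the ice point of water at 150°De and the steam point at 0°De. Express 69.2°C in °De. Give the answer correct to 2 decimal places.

Linearly onto the Delisle scale: 150 + (69.2000 / 100) × (0 - 150) = 46.20°De.

46.20°De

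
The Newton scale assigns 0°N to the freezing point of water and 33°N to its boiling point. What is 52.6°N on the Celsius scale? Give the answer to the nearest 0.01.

Linear interpolation between the fixed points: C = (52.6 - 0) × 100 / (33 - 0) = 159.3939°C.

159.39°C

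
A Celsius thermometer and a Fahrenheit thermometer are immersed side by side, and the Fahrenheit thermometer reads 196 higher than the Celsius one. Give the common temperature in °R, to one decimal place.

Let x be the Celsius reading; then the Fahrenheit reading is 1.8·x + 32.
(1.8·x + 32) - x = 196  ⇒  (0.8)·x = 164  ⇒  x = 205.0000°C.
In Rankine: 205.0000 × 1.8 + 491.67 = 860.7°R.

860.7°R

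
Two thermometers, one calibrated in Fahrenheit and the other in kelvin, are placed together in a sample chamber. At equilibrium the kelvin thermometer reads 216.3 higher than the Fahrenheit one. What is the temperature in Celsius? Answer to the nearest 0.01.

31.06°C

Let x be the Fahrenheit reading; then the kelvin reading is 5/9·x + 255.372.
(5/9·x + 255.372) - x = 216.3  ⇒  (-4/9)·x = -39.0722  ⇒  x = 87.9125°F.
In Celsius: (87.9125 - 32) × 5/9 = 31.06°C.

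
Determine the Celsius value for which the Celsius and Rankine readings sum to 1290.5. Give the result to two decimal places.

Let C be the Celsius reading. The Rankine reading is R = 1.8·C + 491.67.
Require C + R = 1290.5: (2.8)·C + 491.67 = 1290.5.
C = (1290.5 - 491.67) / (2.8) = 285.30.

285.30°C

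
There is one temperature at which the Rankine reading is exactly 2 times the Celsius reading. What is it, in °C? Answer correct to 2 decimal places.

2458.35°C

Let C be the Celsius reading. The Rankine reading is R = 1.8·C + 491.67.
Require R = 2·C: 1.8·C + 491.67 = 2·C.
(-0.2)·C = -491.67  ⇒  C = 2458.35.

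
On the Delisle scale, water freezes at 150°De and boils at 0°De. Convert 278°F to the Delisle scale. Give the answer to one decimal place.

-55.0°De

First in Celsius: (278 - 32) × 5/9 = 136.6667°C.
Linearly onto the Delisle scale: 150 + (136.6667 / 100) × (0 - 150) = -55.0°De.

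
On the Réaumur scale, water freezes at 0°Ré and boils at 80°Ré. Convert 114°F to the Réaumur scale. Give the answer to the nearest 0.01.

First in Celsius: (114 - 32) × 5/9 = 45.5556°C.
Linearly onto the Réaumur scale: 0 + (45.5556 / 100) × (80 - 0) = 36.44°Ré.

36.44°Ré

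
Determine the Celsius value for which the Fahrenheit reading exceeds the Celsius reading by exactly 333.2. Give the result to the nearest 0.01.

376.50°C

Let C be the Celsius reading. The Fahrenheit reading is F = 1.8·C + 32.
Require F - C = 333.2: (0.8)·C + 32 = 333.2.
C = (333.2 - 32) / (0.8) = 376.50.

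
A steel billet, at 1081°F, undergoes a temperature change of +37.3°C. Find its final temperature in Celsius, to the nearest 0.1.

Initial temperature in Celsius: (1081 - 32) × 5/9 = 582.7778°C.
Final Celsius temperature: 582.7778 + 37.3000 = 620.0778°C.

620.1°C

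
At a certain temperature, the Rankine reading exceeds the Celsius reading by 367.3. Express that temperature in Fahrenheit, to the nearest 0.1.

Let x be the Rankine reading; then the Celsius reading is 5/9·x - 273.15.
(5/9·x - 273.15) - x = -367.3  ⇒  (-4/9)·x = -94.15  ⇒  x = 211.8375°R.
In Celsius: (211.8375 - 491.67) × 5/9 = -155.4625°C.
In Fahrenheit: -155.4625 × 1.8 + 32 = -247.8°F.

-247.8°F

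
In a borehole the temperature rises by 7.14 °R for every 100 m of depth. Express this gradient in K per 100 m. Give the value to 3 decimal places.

3.967 K/100 m

The quantity depends on a temperature interval, so only the ratio of degree sizes applies; the offset between the scales is irrelevant.
A change of 1°R is a change of 5/9 K, so 7.14 × 5/9 = 3.967.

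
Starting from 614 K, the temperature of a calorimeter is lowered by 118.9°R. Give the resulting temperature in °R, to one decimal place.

Initial temperature in Celsius: 614 - 273.15 = 340.8500°C.
The 118.9°R change is an interval, so only the factor 5/9 applies: -118.9 × 5/9 = -66.0556°C.
Final Celsius temperature: 340.8500 - 66.0556 = 274.7944°C.
In Rankine: 274.7944 × 1.8 + 491.67 = 986.3°R.

986.3°R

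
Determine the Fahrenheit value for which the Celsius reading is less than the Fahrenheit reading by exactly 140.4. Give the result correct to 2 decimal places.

Let F be the Fahrenheit reading. The Celsius reading is C = 5/9·F - 17.7778.
Require C - F = -140.4: (-4/9)·F - 17.7778 = -140.4.
F = (-140.4 + 17.7778) / (-4/9) = 275.90.

275.90°F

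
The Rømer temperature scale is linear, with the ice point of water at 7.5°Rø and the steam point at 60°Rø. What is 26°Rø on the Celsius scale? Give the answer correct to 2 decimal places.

35.24°C

Linear interpolation between the fixed points: C = (26 - 7.5) × 100 / (60 - 7.5) = 35.2381°C.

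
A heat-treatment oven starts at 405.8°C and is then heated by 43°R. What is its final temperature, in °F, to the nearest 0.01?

805.44°F

The 43°R change is an interval, so only the factor 5/9 applies: +43 × 5/9 = +23.8889°C.
Final Celsius temperature: 405.8000 + 23.8889 = 429.6889°C.
In Fahrenheit: 429.6889 × 1.8 + 32 = 805.44°F.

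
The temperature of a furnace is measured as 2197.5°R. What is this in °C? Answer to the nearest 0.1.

In Celsius: (2197.5 - 491.67) × 5/9 = 947.6833°C.

947.7°C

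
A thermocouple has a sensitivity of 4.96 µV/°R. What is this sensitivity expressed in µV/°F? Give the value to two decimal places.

The quantity depends on a temperature interval, so only the ratio of degree sizes applies; the offset between the scales is irrelevant.
A change of 1°F is a change of 1°R, so per °F the value is 4.96 × 1 = 4.96.

4.96 µV/°F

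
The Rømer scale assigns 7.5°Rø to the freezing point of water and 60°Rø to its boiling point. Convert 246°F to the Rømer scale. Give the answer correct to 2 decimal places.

69.92°Rø

First in Celsius: (246 - 32) × 5/9 = 118.8889°C.
Linearly onto the Rømer scale: 7.5 + (118.8889 / 100) × (60 - 7.5) = 69.92°Rø.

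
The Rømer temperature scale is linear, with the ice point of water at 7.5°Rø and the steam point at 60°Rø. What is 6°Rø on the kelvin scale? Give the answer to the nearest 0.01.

270.29 K

Linear interpolation between the fixed points: C = (6 - 7.5) × 100 / (60 - 7.5) = -2.8571°C.
Then -2.8571 + 273.15 = 270.29 K.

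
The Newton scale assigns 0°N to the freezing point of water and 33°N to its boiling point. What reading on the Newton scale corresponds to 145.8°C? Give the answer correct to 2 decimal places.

Linearly onto the Newton scale: 0 + (145.8000 / 100) × (33 - 0) = 48.11°N.

48.11°N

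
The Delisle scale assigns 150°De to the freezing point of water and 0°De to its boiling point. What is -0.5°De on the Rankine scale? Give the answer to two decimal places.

Linear interpolation between the fixed points: C = (-0.5 - 150) × 100 / (0 - 150) = 100.3333°C.
Then 100.3333 × 1.8 + 491.67 = 672.27°R.

672.27°R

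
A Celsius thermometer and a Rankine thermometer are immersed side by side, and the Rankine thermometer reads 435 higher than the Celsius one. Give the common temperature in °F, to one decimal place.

-95.5°F

Let x be the Celsius reading; then the Rankine reading is 1.8·x + 491.67.
(1.8·x + 491.67) - x = 435  ⇒  (0.8)·x = -56.67  ⇒  x = -70.8375°C.
In Fahrenheit: -70.8375 × 1.8 + 32 = -95.5°F.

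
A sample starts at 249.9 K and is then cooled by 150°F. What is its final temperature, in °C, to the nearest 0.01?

-106.58°C

Initial temperature in Celsius: 249.9 - 273.15 = -23.2500°C.
The 150°F change is an interval, so only the factor 5/9 applies: -150 × 5/9 = -83.3333°C.
Final Celsius temperature: -23.2500 - 83.3333 = -106.5833°C.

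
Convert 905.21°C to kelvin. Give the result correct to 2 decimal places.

In kelvin: 905.2100 + 273.15 = 1178.36 K.

1178.36 K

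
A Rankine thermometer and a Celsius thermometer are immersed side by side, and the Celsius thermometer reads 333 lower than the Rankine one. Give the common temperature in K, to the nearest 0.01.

74.81 K

Let x be the Rankine reading; then the Celsius reading is 5/9·x - 273.15.
(5/9·x - 273.15) - x = -333  ⇒  (-4/9)·x = -59.85  ⇒  x = 134.6625°R.
In Celsius: (134.6625 - 491.67) × 5/9 = -198.3375°C.
In kelvin: -198.3375 + 273.15 = 74.81 K.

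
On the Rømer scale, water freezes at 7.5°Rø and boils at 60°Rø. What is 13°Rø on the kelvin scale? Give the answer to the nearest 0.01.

Linear interpolation between the fixed points: C = (13 - 7.5) × 100 / (60 - 7.5) = 10.4762°C.
Then 10.4762 + 273.15 = 283.63 K.

283.63 K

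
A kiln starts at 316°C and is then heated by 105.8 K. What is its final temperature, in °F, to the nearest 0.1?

791.2°F

The 105.8 K change is an interval; Kelvin and Celsius degrees are the same size, so ΔC = +105.8°C.
Final Celsius temperature: 316.0000 + 105.8000 = 421.8000°C.
In Fahrenheit: 421.8000 × 1.8 + 32 = 791.2°F.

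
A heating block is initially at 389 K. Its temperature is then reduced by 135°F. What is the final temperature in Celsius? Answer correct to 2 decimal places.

40.85°C

Initial temperature in Celsius: 389 - 273.15 = 115.8500°C.
The 135°F change is an interval, so only the factor 5/9 applies: -135 × 5/9 = -75.0000°C.
Final Celsius temperature: 115.8500 - 75.0000 = 40.8500°C.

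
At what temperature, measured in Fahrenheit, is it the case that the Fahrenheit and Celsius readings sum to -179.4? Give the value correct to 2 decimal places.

Let F be the Fahrenheit reading. The Celsius reading is C = 5/9·F - 17.7778.
Require F + C = -179.4: (14/9)·F - 17.7778 = -179.4.
F = (-179.4 + 17.7778) / (14/9) = -103.90.

-103.90°F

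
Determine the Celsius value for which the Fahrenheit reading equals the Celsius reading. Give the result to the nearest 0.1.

Let C be the Celsius reading. The Fahrenheit reading is F = 1.8·C + 32.
Set F = C: 1.8·C + 32 = C.
(0.8)·C = -32  ⇒  C = -40.0.

-40.0°C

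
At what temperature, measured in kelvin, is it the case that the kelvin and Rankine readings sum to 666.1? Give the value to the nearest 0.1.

Let K be the kelvin reading. The Rankine reading is R = 1.8·K.
Require K + R = 666.1: (2.8)·K = 666.1.
K = (666.1) / (2.8) = 237.9.

237.9 K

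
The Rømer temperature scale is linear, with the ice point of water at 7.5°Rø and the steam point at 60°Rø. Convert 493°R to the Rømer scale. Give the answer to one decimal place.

7.9°Rø

First in Celsius: (493 - 491.67) × 5/9 = 0.7389°C.
Linearly onto the Rømer scale: 7.5 + (0.7389 / 100) × (60 - 7.5) = 7.9°Rø.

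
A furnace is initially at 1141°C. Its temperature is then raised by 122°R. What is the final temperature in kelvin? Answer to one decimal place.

The 122°R change is an interval, so only the factor 5/9 applies: +122 × 5/9 = +67.7778°C.
Final Celsius temperature: 1141.0000 + 67.7778 = 1208.7778°C.
In kelvin: 1208.7778 + 273.15 = 1481.9 K.

1481.9 K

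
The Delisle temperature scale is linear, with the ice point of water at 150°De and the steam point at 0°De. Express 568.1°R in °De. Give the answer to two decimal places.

86.31°De

First in Celsius: (568.1 - 491.67) × 5/9 = 42.4611°C.
Linearly onto the Delisle scale: 150 + (42.4611 / 100) × (0 - 150) = 86.31°De.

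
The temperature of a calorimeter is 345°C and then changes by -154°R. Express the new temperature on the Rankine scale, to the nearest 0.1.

The 154°R change is an interval, so only the factor 5/9 applies: -154 × 5/9 = -85.5556°C.
Final Celsius temperature: 345.0000 - 85.5556 = 259.4444°C.
In Rankine: 259.4444 × 1.8 + 491.67 = 958.7°R.

958.7°R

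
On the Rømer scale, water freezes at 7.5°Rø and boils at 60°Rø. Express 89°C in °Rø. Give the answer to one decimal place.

Linearly onto the Rømer scale: 7.5 + (89.0000 / 100) × (60 - 7.5) = 54.2°Rø.

54.2°Rø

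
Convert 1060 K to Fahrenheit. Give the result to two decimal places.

In Celsius: 1060 - 273.15 = 786.8500°C.
In Fahrenheit: 786.8500 × 1.8 + 32 = 1448.33°F.

1448.33°F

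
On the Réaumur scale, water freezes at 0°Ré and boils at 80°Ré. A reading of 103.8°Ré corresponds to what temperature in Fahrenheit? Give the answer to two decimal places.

Linear interpolation between the fixed points: C = (103.8 - 0) × 100 / (80 - 0) = 129.7500°C.
Then 129.7500 × 1.8 + 32 = 265.55°F.

265.55°F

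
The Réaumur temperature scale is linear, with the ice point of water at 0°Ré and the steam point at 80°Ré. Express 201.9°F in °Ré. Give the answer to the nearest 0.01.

First in Celsius: (201.9 - 32) × 5/9 = 94.3889°C.
Linearly onto the Réaumur scale: 0 + (94.3889 / 100) × (80 - 0) = 75.51°Ré.

75.51°Ré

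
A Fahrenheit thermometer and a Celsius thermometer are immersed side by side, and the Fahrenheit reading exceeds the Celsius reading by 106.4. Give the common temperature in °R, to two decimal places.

659.07°R

Let x be the Fahrenheit reading; then the Celsius reading is 5/9·x - 17.7778.
(5/9·x - 17.7778) - x = -106.4  ⇒  (-4/9)·x = -88.6222  ⇒  x = 199.4000°F.
In Celsius: (199.4 - 32) × 5/9 = 93.0000°C.
In Rankine: 93.0000 × 1.8 + 491.67 = 659.07°R.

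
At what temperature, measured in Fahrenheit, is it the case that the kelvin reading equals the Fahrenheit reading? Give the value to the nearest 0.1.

Let F be the Fahrenheit reading. The kelvin reading is K = 5/9·F + 255.372.
Set K = F: 5/9·F + 255.372 = F.
(-4/9)·F = -255.372  ⇒  F = 574.6.

574.6°F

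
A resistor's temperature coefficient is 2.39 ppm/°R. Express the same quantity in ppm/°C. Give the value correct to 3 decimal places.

Since only a temperature interval is involved, the additive offset between the scales drops out.
A change of 1°C is a change of 1.8°R, so per °C the value is 2.39 × 1.8 = 4.302.

4.302 ppm/°C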